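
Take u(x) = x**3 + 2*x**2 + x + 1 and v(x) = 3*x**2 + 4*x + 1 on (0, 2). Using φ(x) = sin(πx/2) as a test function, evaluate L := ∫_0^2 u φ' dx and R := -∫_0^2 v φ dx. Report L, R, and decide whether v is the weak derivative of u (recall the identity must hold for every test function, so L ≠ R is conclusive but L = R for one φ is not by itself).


LHS = -44/π + 96/π^3, RHS = -44/π + 96/π^3. Yes, v = u' weakly.

u(x) = x**3 + 2*x**2 + x + 1, classical derivative u'(x) = 3*x**2 + 4*x + 1.
φ(x) = sin(πx/2), so φ'(x) = π*cos(π*x/2)/2.
Note φ(0) = φ(2) = 0, so the boundary term u·φ vanishes.
LHS = ∫_0^2 u(x) φ'(x) dx = ∫_0^2 (π*x^3*cos(π*x/2)/2 + π*x^2*cos(π*x/2) + π*x*cos(π*x/2)/2 + π*cos(π*x/2)/2) dx. Term by term:
  ∫_0^2 π*cos(π*x/2)/2 dx = 0;  ∫_0^2 π*x^2*cos(π*x/2) dx = -16/π;  ∫_0^2 π*x*cos(π*x/2)/2 dx = -4/π;
  ∫_0^2 π*x^3*cos(π*x/2)/2 dx = -24/π + 96/π^3.
Sum: 0 − 16/π − 4/π + -24/π + 96/π^3 = -44/π + 96/π^3.
So LHS = -44/π + 96/π^3.
∫_0^2 v(x) φ(x) dx = ∫_0^2 (3*x^2*sin(π*x/2) + 4*x*sin(π*x/2) + sin(π*x/2)) dx. Term by term:
  ∫_0^2 3*x^2*sin(π*x/2) dx = -96/π^3 + 24/π;  ∫_0^2 4*x*sin(π*x/2) dx = 16/π;  ∫_0^2 sin(π*x/2) dx = 4/π.
Sum: -96/π^3 + 24/π + 16/π + 4/π = -96/π^3 + 44/π.
So RHS = -∫_0^2 v(x) φ(x) dx = -44/π + 96/π^3.
LHS = RHS, so the identity holds for this test φ.
Moreover u is smooth here and v(x) = u'(x) = 3*x**2 + 4*x + 1 pointwise, so the identity holds for every test function. Hence v is the weak derivative of u.


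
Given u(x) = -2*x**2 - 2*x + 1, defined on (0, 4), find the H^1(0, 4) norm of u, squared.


||u||_{H^1}^2 = 26828/15

The H^1 norm (squared) on an interval (0, L) is
  ||u||_{H^1}^2 = ∫_0^L u(x)^2 dx + ∫_0^L u'(x)^2 dx.
Compute u'(x) = -4*x - 2.
Then u(x)^2 = 4*x**4 + 8*x**3 - 4*x + 1 and u'(x)^2 = 16*x**2 + 16*x + 4.
Integrate each monomial from 0 to 4 using ∫_0^4 c·x^n dx = c·4^(n+1)/(n+1):
  ∫_0^4 u(x)^2 dx = ∫_0^4 (4*x^4 + 8*x^3 - 4*x + 1) dx. Term by term:
    ∫_0^4 4*x^4 dx = 4096/5;  ∫_0^4 8*x^3 dx = 512;  ∫_0^4 -4*x dx = -32;
    ∫_0^4 1 dx = 4.
  Sum: 4096/5 + 512 − 32 + 4 = 6516/5.
  ∫_0^4 u'(x)^2 dx = ∫_0^4 (16*x^2 + 16*x + 4) dx. Term by term:
    ∫_0^4 16*x^2 dx = 1024/3;  ∫_0^4 16*x dx = 128;  ∫_0^4 4 dx = 16.
  Sum: 1024/3 + 128 + 16 = 1456/3.
Adding: ||u||_{H^1}^2 = 6516/5 + 1456/3 = 26828/15.


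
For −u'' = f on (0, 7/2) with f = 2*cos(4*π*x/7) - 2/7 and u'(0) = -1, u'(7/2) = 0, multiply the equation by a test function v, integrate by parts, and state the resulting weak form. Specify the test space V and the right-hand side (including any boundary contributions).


V = H^1(0, 7/2) (v unrestricted at boundary; u is determined up to an additive constant); weak form: ∫_0^7/2 u'v' dx = ∫_0^7/2 (2*cos(4*π*x/7) - 2/7) v dx + v(0) for all v ∈ V.

Multiply both sides by a test function v and integrate from 0 to 7/2:
  ∫_0^7/2 −u''(x) v(x) dx = ∫_0^7/2 f(x) v(x) dx.
Integrate the LHS by parts once:
  ∫_0^7/2 −u'' v dx = −[u'(x) v(x)]_0^7/2 + ∫_0^7/2 u'(x) v'(x) dx.
Thus ∫_0^7/2 u'(x) v'(x) dx = ∫_0^7/2 f(x) v(x) dx + [u'(x) v(x)]_0^7/2.
Choose V so that boundary terms are either known or forced to vanish.
u has inhomogeneous Neumann u'(0) = -1, u'(7/2) = 0. [u' v]_0^7/2 = (0)·v(7/2) − (-1)·v(0) = v(0). Take V = H^1(0, 7/2); boundary term becomes part of RHS.
Weak formulation: find u (satisfying any essential BC) such that ∫_0^7/2 u'(x) v'(x) dx = ∫_0^7/2 f v dx + v(0) for all v ∈ V (Neumann data are natural BCs: they enter the RHS as boundary terms).
Substituting f(x) = 2*cos(4*π*x/7) - 2/7, the right-hand side is ∫_0^7/2 (2*cos(4*π*x/7) - 2/7) v dx + v(0).
Compatibility check (pure Neumann): taking v ≡ 1 ∈ V gives 0 = ∫_0^7/2 f dx + (0) − (-1), i.e. ∫_0^7/2 f dx must equal u'(0) − u'(7/2) = -1. Indeed ∫_0^7/2 (2*cos(4*π*x/7) - 2/7) dx = -1, so the data are compatible. The solution is then unique only up to an additive constant (fix it e.g. by requiring ∫_0^7/2 u dx = 0).


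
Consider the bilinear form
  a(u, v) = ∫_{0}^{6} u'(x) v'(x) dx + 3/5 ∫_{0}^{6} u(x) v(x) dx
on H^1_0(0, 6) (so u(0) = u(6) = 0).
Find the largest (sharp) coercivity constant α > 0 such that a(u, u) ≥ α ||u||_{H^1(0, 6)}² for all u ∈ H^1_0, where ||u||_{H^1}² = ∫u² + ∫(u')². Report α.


α = (π^2 + 108/5)/(π^2 + 36)

Coercivity of a(·,·) on H^1_0(0, 6) means a(u, u) ≥ α ||u||_{H^1}² for every u ∈ H^1_0.
The interval has length L = 6, and Poincaré/coercivity depend only on L. Here a(u, u) = ∫(u')² + (3/5)·∫u².
Here 0 < c = 3/5 < 1. The condition a(u,u) ≥ α||u||_{H^1}² reads (1−α)∫(u')² ≥ (α−c)∫u². Any admissible α is ≤ 1 (rapidly oscillating u have ∫u²/∫(u')² → 0), and α = 1 would force 0 ≥ (1−c)∫u², impossible since c < 1; so 1−α > 0. By the sharp Poincaré inequality on H^1_0 of an interval of length L, ∫(u')² ≥ (π/L)²∫u² with equality for the first sine mode sin(π(x−x₀)/L) (x₀ the left endpoint), so the inequality holds for all u iff (1−α)(π/L)² ≥ α − c, i.e. α ≤ ((π/L)² + c)/((π/L)² + 1) = (1 + c(L/π)²)/(1 + (L/π)²). With (π/L)² = π^2/36 and c = 3/5, the largest admissible constant is α = ((π/L)² + c)/((π/L)² + 1).
Simplifying, α = (π^2 + 108/5)/(π^2 + 36).


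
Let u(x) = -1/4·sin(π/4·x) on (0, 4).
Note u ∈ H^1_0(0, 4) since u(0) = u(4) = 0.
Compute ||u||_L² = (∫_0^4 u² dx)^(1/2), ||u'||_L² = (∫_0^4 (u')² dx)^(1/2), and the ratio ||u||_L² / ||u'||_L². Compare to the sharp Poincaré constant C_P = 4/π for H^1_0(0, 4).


||u||_L² / ||u'||_L² = 4/π = C_P.

u(x) = -1/4·sin(π/4·x), so u'(x) = -π*cos(π*x/4)/16.
Writing u(x) = A·sin(kπx/L) with A = -1/4 and k = 1, use ∫_0^L sin²(kπx/L) dx = L/2 and ∫_0^L cos²(kπx/L) dx = L/2.
u² = 1/16·sin²(π/4·x) and (u')² = π^2/256·cos²(π/4·x), and each of sin², cos² integrates to L/2 = 2 over (0, 4).
∫_0^4 u² dx = 1/8, so ||u||_L² = sqrt(2)/4.
∫_0^4 (u')² dx = π^2/128, so ||u'||_L² = sqrt(2)*π/16.
Ratio ||u||_L² / ||u'||_L² = 4/π.
Sharp Poincaré constant on H^1_0(0, 4) is C_P = L/π = 4/π, achieved by sin(π/4·x).
This is the k = 1 eigenfunction (up to amplitude), so the ratio equals the sharp Poincaré constant exactly.


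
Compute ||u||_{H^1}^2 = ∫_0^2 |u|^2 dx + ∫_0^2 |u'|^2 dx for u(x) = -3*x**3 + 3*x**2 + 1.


||u||_{H^1}^2 = 1446/7

The H^1 norm (squared) on an interval (0, L) is
  ||u||_{H^1}^2 = ∫_0^L u(x)^2 dx + ∫_0^L u'(x)^2 dx.
Compute u'(x) = -9*x**2 + 6*x.
Then u(x)^2 = 9*x**6 - 18*x**5 + 9*x**4 - 6*x**3 + 6*x**2 + 1 and u'(x)^2 = 81*x**4 - 108*x**3 + 36*x**2.
Integrate each monomial from 0 to 2 using ∫_0^2 c·x^n dx = c·2^(n+1)/(n+1):
  ∫_0^2 u(x)^2 dx = ∫_0^2 (9*x^6 - 18*x^5 + 9*x^4 - 6*x^3 + 6*x^2 + 1) dx. Term by term:
    ∫_0^2 9*x^6 dx = 1152/7;  ∫_0^2 -18*x^5 dx = -192;  ∫_0^2 9*x^4 dx = 288/5;
    ∫_0^2 -6*x^3 dx = -24;  ∫_0^2 6*x^2 dx = 16;  ∫_0^2 1 dx = 2.
  Sum: 1152/7 − 192 + 288/5 − 24 + 16 + 2 = 846/35.
  ∫_0^2 u'(x)^2 dx = ∫_0^2 (81*x^4 - 108*x^3 + 36*x^2) dx. Term by term:
    ∫_0^2 81*x^4 dx = 2592/5;  ∫_0^2 -108*x^3 dx = -432;  ∫_0^2 36*x^2 dx = 96.
  Sum: 2592/5 − 432 + 96 = 912/5.
Adding: ||u||_{H^1}^2 = 846/35 + 912/5 = 1446/7.


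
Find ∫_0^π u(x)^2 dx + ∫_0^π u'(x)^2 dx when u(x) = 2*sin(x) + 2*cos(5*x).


||u||_{H^1(0,π)}^2 = 56*π

u'(x) = -10*sin(5*x) + 2*cos(x).
Expand u² and (u')² and integrate term by term on (0, π), using: for integers n ≥ 1, ∫_0^π sin²(nx) dx = ∫_0^π cos²(nx) dx = π/2; for n ≠ n', ∫_0^π sin(nx)sin(n'x) dx = ∫_0^π cos(nx)cos(n'x) dx = 0; and by product-to-sum, ∫_0^π sin(nx)cos(n'x) dx = ½∫_0^π [sin((n+n')x) + sin((n−n')x)] dx, which is 0 when n+n' is even and 2n/(n²−n'²) when n+n' is odd (it need not vanish on (0, π)).
  u² squared terms: (2)²·∫cos(5x)² dx = 4·π/2 = 2*π;  (2)²·∫sin(x)² dx = 4·π/2 = 2*π.
  u² cross terms: 2·(2)·(2)·∫cos(5x)·sin(x) dx = 8·(0) = 0.
  So ∫_0^π u² dx = 2*π + 2*π + 0 = 4*π.
  (u')² squared terms: (-10)²·∫sin(5x)² dx = 100·π/2 = 50*π;  (2)²·∫cos(x)² dx = 4·π/2 = 2*π.
  (u')² cross terms: 2·(-10)·(2)·∫sin(5x)·cos(x) dx = -40·(0) = 0.
  So ∫_0^π (u')² dx = 50*π + 2*π + 0 = 52*π.
||u||_{H^1}^2 = (4*π) + (52*π) = 56*π.


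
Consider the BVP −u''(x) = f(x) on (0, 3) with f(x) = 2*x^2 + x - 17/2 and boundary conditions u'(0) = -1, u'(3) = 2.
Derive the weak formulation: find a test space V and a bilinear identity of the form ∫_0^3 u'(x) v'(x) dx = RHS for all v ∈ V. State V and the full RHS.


V = H^1(0, 3) (v unrestricted at boundary; u is determined up to an additive constant); weak form: ∫_0^3 u'v' dx = ∫_0^3 (2*x^2 + x - 17/2) v dx + 2·v(3) + v(0) for all v ∈ V.

Multiply both sides by a test function v and integrate from 0 to 3:
  ∫_0^3 −u''(x) v(x) dx = ∫_0^3 f(x) v(x) dx.
Integrate the LHS by parts once:
  ∫_0^3 −u'' v dx = −[u'(x) v(x)]_0^3 + ∫_0^3 u'(x) v'(x) dx.
Thus ∫_0^3 u'(x) v'(x) dx = ∫_0^3 f(x) v(x) dx + [u'(x) v(x)]_0^3.
Choose V so that boundary terms are either known or forced to vanish.
u has inhomogeneous Neumann u'(0) = -1, u'(3) = 2. [u' v]_0^3 = (2)·v(3) − (-1)·v(0) = 2·v(3) + v(0). Take V = H^1(0, 3); boundary term becomes part of RHS.
Weak formulation: find u (satisfying any essential BC) such that ∫_0^3 u'(x) v'(x) dx = ∫_0^3 f v dx + 2·v(3) + v(0) for all v ∈ V (Neumann data are natural BCs: they enter the RHS as boundary terms).
Substituting f(x) = 2*x^2 + x - 17/2, the right-hand side is ∫_0^3 (2*x^2 + x - 17/2) v dx + 2·v(3) + v(0).
Compatibility check (pure Neumann): taking v ≡ 1 ∈ V gives 0 = ∫_0^3 f dx + (2) − (-1), i.e. ∫_0^3 f dx must equal u'(0) − u'(3) = -3. Indeed ∫_0^3 (2*x^2 + x - 17/2) dx = -3, so the data are compatible. The solution is then unique only up to an additive constant (fix it e.g. by requiring ∫_0^3 u dx = 0).


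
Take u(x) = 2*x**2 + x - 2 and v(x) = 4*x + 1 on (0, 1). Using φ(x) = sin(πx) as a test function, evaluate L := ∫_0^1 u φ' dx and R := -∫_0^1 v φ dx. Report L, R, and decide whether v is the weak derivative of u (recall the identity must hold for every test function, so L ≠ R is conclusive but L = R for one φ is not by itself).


LHS = -6/π, RHS = -6/π. Yes, v = u' weakly.

u(x) = 2*x**2 + x - 2, classical derivative u'(x) = 4*x + 1.
φ(x) = sin(πx), so φ'(x) = π*cos(π*x).
Note φ(0) = φ(1) = 0, so the boundary term u·φ vanishes.
LHS = ∫_0^1 u(x) φ'(x) dx = ∫_0^1 (2*π*x^2*cos(π*x) + π*x*cos(π*x) - 2*π*cos(π*x)) dx. Term by term:
  ∫_0^1 -2*π*cos(π*x) dx = 0;  ∫_0^1 π*x*cos(π*x) dx = -2/π;  ∫_0^1 2*π*x^2*cos(π*x) dx = -4/π.
Sum: 0 − 2/π − 4/π = -6/π.
So LHS = -6/π.
∫_0^1 v(x) φ(x) dx = ∫_0^1 (4*x*sin(π*x) + sin(π*x)) dx. Term by term:
  ∫_0^1 4*x*sin(π*x) dx = 4/π;  ∫_0^1 sin(π*x) dx = 2/π.
Sum: 4/π + 2/π = 6/π.
So RHS = -∫_0^1 v(x) φ(x) dx = -6/π.
LHS = RHS, so the identity holds for this test φ.
Moreover u is smooth here and v(x) = u'(x) = 4*x + 1 pointwise, so the identity holds for every test function. Hence v is the weak derivative of u.


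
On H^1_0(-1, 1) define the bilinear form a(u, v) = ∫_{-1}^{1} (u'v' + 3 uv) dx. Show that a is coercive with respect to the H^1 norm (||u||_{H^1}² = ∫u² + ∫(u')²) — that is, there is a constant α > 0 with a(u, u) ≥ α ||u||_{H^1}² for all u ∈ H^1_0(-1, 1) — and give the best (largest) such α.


α = 1

Coercivity of a(·,·) on H^1_0(-1, 1) means a(u, u) ≥ α ||u||_{H^1}² for every u ∈ H^1_0.
The interval has length L = 2, and Poincaré/coercivity depend only on L. Here a(u, u) = ∫(u')² + (3)·∫u².
Here c = 3 ≥ 1, so a(u,u) = ∫(u')² + c∫u² ≥ ∫(u')² + ∫u² = ||u||_{H^1}², i.e. α = 1 works. No larger α is possible: a(u,u) ≥ α||u||_{H^1}² means (1−α)∫(u')² ≥ (α−c)∫u², and for the modes u_n = sin(nπ(x−x₀)/L) (x₀ the left endpoint) one has ∫u_n²/∫(u_n')² = (L/(nπ))² → 0, so a(u_n,u_n)/||u_n||_{H^1}² → 1. Hence the optimal constant is α = 1.
Therefore α = 1.


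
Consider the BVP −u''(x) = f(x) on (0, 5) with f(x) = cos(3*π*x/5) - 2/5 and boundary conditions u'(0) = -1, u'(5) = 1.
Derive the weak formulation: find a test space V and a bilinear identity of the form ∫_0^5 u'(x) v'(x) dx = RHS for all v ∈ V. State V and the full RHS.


V = H^1(0, 5) (v unrestricted at boundary; u is determined up to an additive constant); weak form: ∫_0^5 u'v' dx = ∫_0^5 (cos(3*π*x/5) - 2/5) v dx + v(5) + v(0) for all v ∈ V.

Multiply both sides by a test function v and integrate from 0 to 5:
  ∫_0^5 −u''(x) v(x) dx = ∫_0^5 f(x) v(x) dx.
Integrate the LHS by parts once:
  ∫_0^5 −u'' v dx = −[u'(x) v(x)]_0^5 + ∫_0^5 u'(x) v'(x) dx.
Thus ∫_0^5 u'(x) v'(x) dx = ∫_0^5 f(x) v(x) dx + [u'(x) v(x)]_0^5.
Choose V so that boundary terms are either known or forced to vanish.
u has inhomogeneous Neumann u'(0) = -1, u'(5) = 1. [u' v]_0^5 = (1)·v(5) − (-1)·v(0) = v(5) + v(0). Take V = H^1(0, 5); boundary term becomes part of RHS.
Weak formulation: find u (satisfying any essential BC) such that ∫_0^5 u'(x) v'(x) dx = ∫_0^5 f v dx + v(5) + v(0) for all v ∈ V (Neumann data are natural BCs: they enter the RHS as boundary terms).
Substituting f(x) = cos(3*π*x/5) - 2/5, the right-hand side is ∫_0^5 (cos(3*π*x/5) - 2/5) v dx + v(5) + v(0).
Compatibility check (pure Neumann): taking v ≡ 1 ∈ V gives 0 = ∫_0^5 f dx + (1) − (-1), i.e. ∫_0^5 f dx must equal u'(0) − u'(5) = -2. Indeed ∫_0^5 (cos(3*π*x/5) - 2/5) dx = -2, so the data are compatible. The solution is then unique only up to an additive constant (fix it e.g. by requiring ∫_0^5 u dx = 0).


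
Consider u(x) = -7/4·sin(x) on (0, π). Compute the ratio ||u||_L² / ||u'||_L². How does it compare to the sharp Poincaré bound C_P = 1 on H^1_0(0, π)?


||u||_L² / ||u'||_L² = 1 = C_P.

u(x) = -7/4·sin(x), so u'(x) = -7*cos(x)/4.
Writing u(x) = A·sin(kπx/L) with A = -7/4 and k = 1, use ∫_0^L sin²(kπx/L) dx = L/2 and ∫_0^L cos²(kπx/L) dx = L/2.
u² = 49/16·sin²(x) and (u')² = 49/16·cos²(x), and each of sin², cos² integrates to L/2 = π/2 over (0, π).
∫_0^π u² dx = 49*π/32, so ||u||_L² = 7*sqrt(2)*sqrt(π)/8.
∫_0^π (u')² dx = 49*π/32, so ||u'||_L² = 7*sqrt(2)*sqrt(π)/8.
Ratio ||u||_L² / ||u'||_L² = 1.
Sharp Poincaré constant on H^1_0(0, π) is C_P = L/π = 1, achieved by sin(x).
This is the k = 1 eigenfunction (up to amplitude), so the ratio equals the sharp Poincaré constant exactly.


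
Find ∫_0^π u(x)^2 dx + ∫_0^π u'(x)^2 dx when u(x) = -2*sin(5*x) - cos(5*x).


||u||_{H^1(0,π)}^2 = 65*π

u'(x) = 5*sin(5*x) - 10*cos(5*x).
Expand u² and (u')² and integrate term by term on (0, π), using: for integers n ≥ 1, ∫_0^π sin²(nx) dx = ∫_0^π cos²(nx) dx = π/2; for n ≠ n', ∫_0^π sin(nx)sin(n'x) dx = ∫_0^π cos(nx)cos(n'x) dx = 0; and by product-to-sum, ∫_0^π sin(nx)cos(n'x) dx = ½∫_0^π [sin((n+n')x) + sin((n−n')x)] dx, which is 0 when n+n' is even and 2n/(n²−n'²) when n+n' is odd (it need not vanish on (0, π)).
  u² squared terms: (-1)²·∫cos(5x)² dx = 1·π/2 = π/2;  (-2)²·∫sin(5x)² dx = 4·π/2 = 2*π.
  u² cross terms: 2·(-1)·(-2)·∫cos(5x)·sin(5x) dx = 4·(0) = 0.
  So ∫_0^π u² dx = π/2 + 2*π + 0 = 5*π/2.
  (u')² squared terms: (-10)²·∫cos(5x)² dx = 100·π/2 = 50*π;  (5)²·∫sin(5x)² dx = 25·π/2 = 25*π/2.
  (u')² cross terms: 2·(-10)·(5)·∫cos(5x)·sin(5x) dx = -100·(0) = 0.
  So ∫_0^π (u')² dx = 50*π + 25*π/2 + 0 = 125*π/2.
||u||_{H^1}^2 = (5*π/2) + (125*π/2) = 65*π.


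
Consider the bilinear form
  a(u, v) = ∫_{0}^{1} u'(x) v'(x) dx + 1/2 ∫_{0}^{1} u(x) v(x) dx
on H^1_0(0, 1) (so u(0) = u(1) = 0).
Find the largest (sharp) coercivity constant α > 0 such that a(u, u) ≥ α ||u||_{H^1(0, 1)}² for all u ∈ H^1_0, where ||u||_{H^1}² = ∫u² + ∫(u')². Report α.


α = (1/2 + π^2)/(1 + π^2)

Coercivity of a(·,·) on H^1_0(0, 1) means a(u, u) ≥ α ||u||_{H^1}² for every u ∈ H^1_0.
The interval has length L = 1, and Poincaré/coercivity depend only on L. Here a(u, u) = ∫(u')² + (1/2)·∫u².
Here 0 < c = 1/2 < 1. The condition a(u,u) ≥ α||u||_{H^1}² reads (1−α)∫(u')² ≥ (α−c)∫u². Any admissible α is ≤ 1 (rapidly oscillating u have ∫u²/∫(u')² → 0), and α = 1 would force 0 ≥ (1−c)∫u², impossible since c < 1; so 1−α > 0. By the sharp Poincaré inequality on H^1_0 of an interval of length L, ∫(u')² ≥ (π/L)²∫u² with equality for the first sine mode sin(π(x−x₀)/L) (x₀ the left endpoint), so the inequality holds for all u iff (1−α)(π/L)² ≥ α − c, i.e. α ≤ ((π/L)² + c)/((π/L)² + 1) = (1 + c(L/π)²)/(1 + (L/π)²). With (π/L)² = π^2 and c = 1/2, the largest admissible constant is α = ((π/L)² + c)/((π/L)² + 1).
Simplifying, α = (1/2 + π^2)/(1 + π^2).


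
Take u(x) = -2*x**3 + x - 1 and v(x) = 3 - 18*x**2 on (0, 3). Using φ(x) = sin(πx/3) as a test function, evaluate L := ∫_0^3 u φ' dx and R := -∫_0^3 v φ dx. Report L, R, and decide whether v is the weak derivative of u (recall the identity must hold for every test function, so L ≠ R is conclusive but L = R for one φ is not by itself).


LHS = -648/π^3 + 156/π, RHS = -1944/π^3 + 468/π. No, v is not the weak derivative of u.

u(x) = -2*x**3 + x - 1, classical derivative u'(x) = 1 - 6*x**2.
φ(x) = sin(πx/3), so φ'(x) = π*cos(π*x/3)/3.
Note φ(0) = φ(3) = 0, so the boundary term u·φ vanishes.
LHS = ∫_0^3 u(x) φ'(x) dx = ∫_0^3 (-2*π*x^3*cos(π*x/3)/3 + π*x*cos(π*x/3)/3 - π*cos(π*x/3)/3) dx. Term by term:
  ∫_0^3 -π*cos(π*x/3)/3 dx = 0;  ∫_0^3 -2*π*x^3*cos(π*x/3)/3 dx = -648/π^3 + 162/π;  ∫_0^3 π*x*cos(π*x/3)/3 dx = -6/π.
Sum: 0 + -648/π^3 + 162/π − 6/π = -648/π^3 + 156/π.
So LHS = -648/π^3 + 156/π.
∫_0^3 v(x) φ(x) dx = ∫_0^3 (-18*x^2*sin(π*x/3) + 3*sin(π*x/3)) dx. Term by term:
  ∫_0^3 3*sin(π*x/3) dx = 18/π;  ∫_0^3 -18*x^2*sin(π*x/3) dx = -486/π + 1944/π^3.
Sum: 18/π + -486/π + 1944/π^3 = -468/π + 1944/π^3.
So RHS = -∫_0^3 v(x) φ(x) dx = -1944/π^3 + 468/π.
LHS − RHS = -312/π + 1296/π^3 ≠ 0, so the identity fails.
(For a valid weak derivative the identity must hold for EVERY test function, in particular this one. The failure shows v is NOT the weak derivative of u.)
Correct weak derivative would be u'(x) = 1 - 6*x**2.


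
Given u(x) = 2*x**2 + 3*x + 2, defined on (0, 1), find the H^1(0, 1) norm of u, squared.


||u||_{H^1}^2 = 229/5

The H^1 norm (squared) on an interval (0, L) is
  ||u||_{H^1}^2 = ∫_0^L u(x)^2 dx + ∫_0^L u'(x)^2 dx.
Compute u'(x) = 4*x + 3.
Then u(x)^2 = 4*x**4 + 12*x**3 + 17*x**2 + 12*x + 4 and u'(x)^2 = 16*x**2 + 24*x + 9.
Integrate each monomial from 0 to 1 using ∫_0^1 c·x^n dx = c·1^(n+1)/(n+1):
  ∫_0^1 u(x)^2 dx = ∫_0^1 (4*x^4 + 12*x^3 + 17*x^2 + 12*x + 4) dx. Term by term:
    ∫_0^1 4*x^4 dx = 4/5;  ∫_0^1 12*x^3 dx = 3;  ∫_0^1 17*x^2 dx = 17/3;
    ∫_0^1 12*x dx = 6;  ∫_0^1 4 dx = 4.
  Sum: 4/5 + 3 + 17/3 + 6 + 4 = 292/15.
  ∫_0^1 u'(x)^2 dx = ∫_0^1 (16*x^2 + 24*x + 9) dx. Term by term:
    ∫_0^1 16*x^2 dx = 16/3;  ∫_0^1 24*x dx = 12;  ∫_0^1 9 dx = 9.
  Sum: 16/3 + 12 + 9 = 79/3.
Adding: ||u||_{H^1}^2 = 292/15 + 79/3 = 229/5.


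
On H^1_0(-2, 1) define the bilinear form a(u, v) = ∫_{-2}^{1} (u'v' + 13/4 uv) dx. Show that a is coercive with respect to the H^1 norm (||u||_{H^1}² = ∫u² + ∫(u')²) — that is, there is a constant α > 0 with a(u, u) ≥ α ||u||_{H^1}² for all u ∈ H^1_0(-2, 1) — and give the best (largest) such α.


α = 1

Coercivity of a(·,·) on H^1_0(-2, 1) means a(u, u) ≥ α ||u||_{H^1}² for every u ∈ H^1_0.
The interval has length L = 3, and Poincaré/coercivity depend only on L. Here a(u, u) = ∫(u')² + (13/4)·∫u².
Here c = 13/4 ≥ 1, so a(u,u) = ∫(u')² + c∫u² ≥ ∫(u')² + ∫u² = ||u||_{H^1}², i.e. α = 1 works. No larger α is possible: a(u,u) ≥ α||u||_{H^1}² means (1−α)∫(u')² ≥ (α−c)∫u², and for the modes u_n = sin(nπ(x−x₀)/L) (x₀ the left endpoint) one has ∫u_n²/∫(u_n')² = (L/(nπ))² → 0, so a(u_n,u_n)/||u_n||_{H^1}² → 1. Hence the optimal constant is α = 1.
Therefore α = 1.


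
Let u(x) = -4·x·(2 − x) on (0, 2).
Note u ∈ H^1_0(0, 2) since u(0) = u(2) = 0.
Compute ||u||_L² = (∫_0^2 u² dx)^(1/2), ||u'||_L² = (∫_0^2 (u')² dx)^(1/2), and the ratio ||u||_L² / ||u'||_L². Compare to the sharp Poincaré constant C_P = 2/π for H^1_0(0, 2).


||u||_L² / ||u'||_L² = sqrt(10)/5 < C_P = 2/π.

u(x) = -4·x·(2 − x), so u'(x) = 8*x - 8.
u(x) = -4·x·(2 − x) vanishes at x = 0 and x = 2, so u ∈ H^1_0(0, 2). Differentiate via the product rule and integrate the resulting polynomials term by term.
  ∫_0^2 u² dx = ∫_0^2 (16*x^4 - 64*x^3 + 64*x^2) dx. Term by term:
    ∫_0^2 16*x^4 dx = 512/5;  ∫_0^2 -64*x^3 dx = -256;  ∫_0^2 64*x^2 dx = 512/3.
  Sum: 512/5 − 256 + 512/3 = 256/15.
  ∫_0^2 (u')² dx = ∫_0^2 (64*x^2 - 128*x + 64) dx. Term by term:
    ∫_0^2 64*x^2 dx = 512/3;  ∫_0^2 -128*x dx = -256;  ∫_0^2 64 dx = 128.
  Sum: 512/3 − 256 + 128 = 128/3.
∫_0^2 u² dx = 256/15, so ||u||_L² = 16*sqrt(15)/15.
∫_0^2 (u')² dx = 128/3, so ||u'||_L² = 8*sqrt(6)/3.
Ratio ||u||_L² / ||u'||_L² = sqrt(10)/5.
Sharp Poincaré constant on H^1_0(0, 2) is C_P = L/π = 2/π, achieved by sin(π/2·x).
A polynomial bump cannot attain the sharp Poincaré constant (only the first sine eigenfunction does), so the ratio is strictly less than C_P, consistent with ||u||_L² ≤ C_P ||u'||_L².


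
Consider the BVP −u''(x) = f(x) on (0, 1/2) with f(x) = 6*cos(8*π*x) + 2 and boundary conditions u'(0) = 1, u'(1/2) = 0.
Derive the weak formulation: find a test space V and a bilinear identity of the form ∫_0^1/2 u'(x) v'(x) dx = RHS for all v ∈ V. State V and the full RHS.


V = H^1(0, 1/2) (v unrestricted at boundary; u is determined up to an additive constant); weak form: ∫_0^1/2 u'v' dx = ∫_0^1/2 (6*cos(8*π*x) + 2) v dx − v(0) for all v ∈ V.

Multiply both sides by a test function v and integrate from 0 to 1/2:
  ∫_0^1/2 −u''(x) v(x) dx = ∫_0^1/2 f(x) v(x) dx.
Integrate the LHS by parts once:
  ∫_0^1/2 −u'' v dx = −[u'(x) v(x)]_0^1/2 + ∫_0^1/2 u'(x) v'(x) dx.
Thus ∫_0^1/2 u'(x) v'(x) dx = ∫_0^1/2 f(x) v(x) dx + [u'(x) v(x)]_0^1/2.
Choose V so that boundary terms are either known or forced to vanish.
u has inhomogeneous Neumann u'(0) = 1, u'(1/2) = 0. [u' v]_0^1/2 = (0)·v(1/2) − (1)·v(0) = − v(0). Take V = H^1(0, 1/2); boundary term becomes part of RHS.
Weak formulation: find u (satisfying any essential BC) such that ∫_0^1/2 u'(x) v'(x) dx = ∫_0^1/2 f v dx − v(0) for all v ∈ V (Neumann data are natural BCs: they enter the RHS as boundary terms).
Substituting f(x) = 6*cos(8*π*x) + 2, the right-hand side is ∫_0^1/2 (6*cos(8*π*x) + 2) v dx − v(0).
Compatibility check (pure Neumann): taking v ≡ 1 ∈ V gives 0 = ∫_0^1/2 f dx + (0) − (1), i.e. ∫_0^1/2 f dx must equal u'(0) − u'(1/2) = 1. Indeed ∫_0^1/2 (6*cos(8*π*x) + 2) dx = 1, so the data are compatible. The solution is then unique only up to an additive constant (fix it e.g. by requiring ∫_0^1/2 u dx = 0).


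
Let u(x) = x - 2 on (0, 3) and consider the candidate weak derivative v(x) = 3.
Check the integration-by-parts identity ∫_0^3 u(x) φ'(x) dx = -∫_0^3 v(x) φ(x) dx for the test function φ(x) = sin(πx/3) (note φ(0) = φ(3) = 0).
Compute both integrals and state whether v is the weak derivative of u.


LHS = -6/π, RHS = -18/π. No, v is not the weak derivative of u.

u(x) = x - 2, classical derivative u'(x) = 1.
φ(x) = sin(πx/3), so φ'(x) = π*cos(π*x/3)/3.
Note φ(0) = φ(3) = 0, so the boundary term u·φ vanishes.
LHS = ∫_0^3 u(x) φ'(x) dx = ∫_0^3 (π*x*cos(π*x/3)/3 - 2*π*cos(π*x/3)/3) dx. Term by term:
  ∫_0^3 -2*π*cos(π*x/3)/3 dx = 0;  ∫_0^3 π*x*cos(π*x/3)/3 dx = -6/π.
Sum: 0 − 6/π = -6/π.
So LHS = -6/π.
∫_0^3 v(x) φ(x) dx = ∫_0^3 (3*sin(π*x/3)) dx. Term by term:
  ∫_0^3 3*sin(π*x/3) dx = 18/π.
So RHS = -∫_0^3 v(x) φ(x) dx = -18/π.
LHS − RHS = 12/π ≠ 0, so the identity fails.
(For a valid weak derivative the identity must hold for EVERY test function, in particular this one. The failure shows v is NOT the weak derivative of u.)
Correct weak derivative would be u'(x) = 1.


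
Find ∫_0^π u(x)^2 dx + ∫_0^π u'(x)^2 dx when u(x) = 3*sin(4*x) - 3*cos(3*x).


||u||_{H^1(0,π)}^2 = -1440/7 + 243*π/2

u'(x) = 9*sin(3*x) + 12*cos(4*x).
Expand u² and (u')² and integrate term by term on (0, π), using: for integers n ≥ 1, ∫_0^π sin²(nx) dx = ∫_0^π cos²(nx) dx = π/2; for n ≠ n', ∫_0^π sin(nx)sin(n'x) dx = ∫_0^π cos(nx)cos(n'x) dx = 0; and by product-to-sum, ∫_0^π sin(nx)cos(n'x) dx = ½∫_0^π [sin((n+n')x) + sin((n−n')x)] dx, which is 0 when n+n' is even and 2n/(n²−n'²) when n+n' is odd (it need not vanish on (0, π)).
  u² squared terms: (-3)²·∫cos(3x)² dx = 9·π/2 = 9*π/2;  (3)²·∫sin(4x)² dx = 9·π/2 = 9*π/2.
  u² cross terms: 2·(-3)·(3)·∫cos(3x)·sin(4x) dx = -18·(8/7) = -144/7.
  So ∫_0^π u² dx = 9*π/2 + 9*π/2 − 144/7 = -144/7 + 9*π.
  (u')² squared terms: (9)²·∫sin(3x)² dx = 81·π/2 = 81*π/2;  (12)²·∫cos(4x)² dx = 144·π/2 = 72*π.
  (u')² cross terms: 2·(9)·(12)·∫sin(3x)·cos(4x) dx = 216·(-6/7) = -1296/7.
  So ∫_0^π (u')² dx = 81*π/2 + 72*π − 1296/7 = -1296/7 + 225*π/2.
||u||_{H^1}^2 = (-144/7 + 9*π) + (-1296/7 + 225*π/2) = -1440/7 + 243*π/2.


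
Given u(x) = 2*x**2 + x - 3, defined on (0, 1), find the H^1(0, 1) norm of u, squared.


||u||_{H^1}^2 = 217/15

The H^1 norm (squared) on an interval (0, L) is
  ||u||_{H^1}^2 = ∫_0^L u(x)^2 dx + ∫_0^L u'(x)^2 dx.
Compute u'(x) = 4*x + 1.
Then u(x)^2 = 4*x**4 + 4*x**3 - 11*x**2 - 6*x + 9 and u'(x)^2 = 16*x**2 + 8*x + 1.
Integrate each monomial from 0 to 1 using ∫_0^1 c·x^n dx = c·1^(n+1)/(n+1):
  ∫_0^1 u(x)^2 dx = ∫_0^1 (4*x^4 + 4*x^3 - 11*x^2 - 6*x + 9) dx. Term by term:
    ∫_0^1 4*x^4 dx = 4/5;  ∫_0^1 4*x^3 dx = 1;  ∫_0^1 -11*x^2 dx = -11/3;
    ∫_0^1 -6*x dx = -3;  ∫_0^1 9 dx = 9.
  Sum: 4/5 + 1 − 11/3 − 3 + 9 = 62/15.
  ∫_0^1 u'(x)^2 dx = ∫_0^1 (16*x^2 + 8*x + 1) dx. Term by term:
    ∫_0^1 16*x^2 dx = 16/3;  ∫_0^1 8*x dx = 4;  ∫_0^1 1 dx = 1.
  Sum: 16/3 + 4 + 1 = 31/3.
Adding: ||u||_{H^1}^2 = 62/15 + 31/3 = 217/15.


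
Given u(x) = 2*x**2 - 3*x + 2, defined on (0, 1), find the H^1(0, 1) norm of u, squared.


||u||_{H^1}^2 = 19/5

The H^1 norm (squared) on an interval (0, L) is
  ||u||_{H^1}^2 = ∫_0^L u(x)^2 dx + ∫_0^L u'(x)^2 dx.
Compute u'(x) = 4*x - 3.
Then u(x)^2 = 4*x**4 - 12*x**3 + 17*x**2 - 12*x + 4 and u'(x)^2 = 16*x**2 - 24*x + 9.
Integrate each monomial from 0 to 1 using ∫_0^1 c·x^n dx = c·1^(n+1)/(n+1):
  ∫_0^1 u(x)^2 dx = ∫_0^1 (4*x^4 - 12*x^3 + 17*x^2 - 12*x + 4) dx. Term by term:
    ∫_0^1 4*x^4 dx = 4/5;  ∫_0^1 -12*x^3 dx = -3;  ∫_0^1 17*x^2 dx = 17/3;
    ∫_0^1 -12*x dx = -6;  ∫_0^1 4 dx = 4.
  Sum: 4/5 − 3 + 17/3 − 6 + 4 = 22/15.
  ∫_0^1 u'(x)^2 dx = ∫_0^1 (16*x^2 - 24*x + 9) dx. Term by term:
    ∫_0^1 16*x^2 dx = 16/3;  ∫_0^1 -24*x dx = -12;  ∫_0^1 9 dx = 9.
  Sum: 16/3 − 12 + 9 = 7/3.
Adding: ||u||_{H^1}^2 = 22/15 + 7/3 = 19/5.


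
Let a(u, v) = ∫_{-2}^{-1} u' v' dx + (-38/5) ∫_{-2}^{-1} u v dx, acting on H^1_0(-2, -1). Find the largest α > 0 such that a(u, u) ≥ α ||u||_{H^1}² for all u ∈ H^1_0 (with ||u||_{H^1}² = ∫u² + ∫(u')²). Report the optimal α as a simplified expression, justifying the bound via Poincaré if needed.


α = (-38/5 + π^2)/(1 + π^2)

Coercivity of a(·,·) on H^1_0(-2, -1) means a(u, u) ≥ α ||u||_{H^1}² for every u ∈ H^1_0.
The interval has length L = 1, and Poincaré/coercivity depend only on L. Here a(u, u) = ∫(u')² + (-38/5)·∫u².
Here c = -38/5 < 0 with |c| < (π/L)² = π^2, so coercivity still holds. The condition a(u,u) ≥ α||u||_{H^1}² reads (1−α)∫(u')² ≥ (α−c)∫u². Any admissible α is ≤ 1 (rapidly oscillating u have ∫u²/∫(u')² → 0), and α = 1 would force 0 ≥ (1−c)∫u², impossible since c < 1; so 1−α > 0. By the sharp Poincaré inequality on H^1_0 of an interval of length L, ∫(u')² ≥ (π/L)²∫u² with equality for the first sine mode sin(π(x−x₀)/L) (x₀ the left endpoint), so the inequality holds for all u iff (1−α)(π/L)² ≥ α − c, i.e. α ≤ ((π/L)² + c)/((π/L)² + 1) = (1 + c(L/π)²)/(1 + (L/π)²). (Direct route, valid since c ≤ 0: Poincaré gives c∫u² ≥ c(L/π)²∫(u')², so a(u,u) ≥ (1 + c(L/π)²)∫(u')², while ||u||_{H^1}² ≤ (1 + (L/π)²)∫(u')²; dividing yields the same α.) With (π/L)² = π^2 and c = -38/5, the largest admissible constant is α = ((π/L)² + c)/((π/L)² + 1).
Simplifying, α = (-38/5 + π^2)/(1 + π^2).


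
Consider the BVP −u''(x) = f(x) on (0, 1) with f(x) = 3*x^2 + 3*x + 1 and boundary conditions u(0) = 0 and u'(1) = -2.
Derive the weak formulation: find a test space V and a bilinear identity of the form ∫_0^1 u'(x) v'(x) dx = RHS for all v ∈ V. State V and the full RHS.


V = {v ∈ H^1(0, 1) : v(0) = 0} (test functions vanish at x = 0 where u is specified); weak form: ∫_0^1 u'v' dx = ∫_0^1 (3*x^2 + 3*x + 1) v dx − 2·v(1) for all v ∈ V.

Multiply both sides by a test function v and integrate from 0 to 1:
  ∫_0^1 −u''(x) v(x) dx = ∫_0^1 f(x) v(x) dx.
Integrate the LHS by parts once:
  ∫_0^1 −u'' v dx = −[u'(x) v(x)]_0^1 + ∫_0^1 u'(x) v'(x) dx.
Thus ∫_0^1 u'(x) v'(x) dx = ∫_0^1 f(x) v(x) dx + [u'(x) v(x)]_0^1.
Choose V so that boundary terms are either known or forced to vanish.
Mixed BC: u(0) = 0 (Dirichlet) and u'(1) = -2 (Neumann). Define V = {v ∈ H^1(0, 1) : v(0) = 0}. Then [u' v]_0^1 = u'(1)·v(1) − u'(0)·0 = − 2·v(1).
Weak formulation: find u (satisfying any essential BC) such that ∫_0^1 u'(x) v'(x) dx = ∫_0^1 f v dx − 2·v(1) for all v ∈ V (Dirichlet at 0 absorbed into V; Neumann datum at x = 1 contributes the boundary term).
Substituting f(x) = 3*x^2 + 3*x + 1, the right-hand side is ∫_0^1 (3*x^2 + 3*x + 1) v dx − 2·v(1).


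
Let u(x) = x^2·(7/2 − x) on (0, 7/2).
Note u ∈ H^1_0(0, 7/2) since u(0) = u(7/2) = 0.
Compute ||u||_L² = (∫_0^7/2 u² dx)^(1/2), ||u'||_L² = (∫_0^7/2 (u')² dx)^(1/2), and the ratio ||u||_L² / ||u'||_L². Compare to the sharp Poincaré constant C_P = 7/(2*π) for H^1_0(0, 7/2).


||u||_L² / ||u'||_L² = sqrt(14)/4 < C_P = 7/(2*π).

u(x) = x^2·(7/2 − x), so u'(x) = x*(7 - 3*x).
u(x) = x^2·(7/2 − x) vanishes at x = 0 and x = 7/2, so u ∈ H^1_0(0, 7/2). Differentiate via the product rule and integrate the resulting polynomials term by term.
  ∫_0^7/2 u² dx = ∫_0^7/2 (x^6 - 7*x^5 + 49*x^4/4) dx. Term by term:
    ∫_0^7/2 x^6 dx = 117649/128;  ∫_0^7/2 -7*x^5 dx = -823543/384;  ∫_0^7/2 49*x^4/4 dx = 823543/640.
  Sum: 117649/128 − 823543/384 + 823543/640 = 117649/1920.
  ∫_0^7/2 (u')² dx = ∫_0^7/2 (9*x^4 - 42*x^3 + 49*x^2) dx. Term by term:
    ∫_0^7/2 9*x^4 dx = 151263/160;  ∫_0^7/2 -42*x^3 dx = -50421/32;  ∫_0^7/2 49*x^2 dx = 16807/24.
  Sum: 151263/160 − 50421/32 + 16807/24 = 16807/240.
∫_0^7/2 u² dx = 117649/1920, so ||u||_L² = 343*sqrt(30)/240.
∫_0^7/2 (u')² dx = 16807/240, so ||u'||_L² = 49*sqrt(105)/60.
Ratio ||u||_L² / ||u'||_L² = sqrt(14)/4.
Sharp Poincaré constant on H^1_0(0, 7/2) is C_P = L/π = 7/(2*π), achieved by sin(2*π/7·x).
A polynomial bump cannot attain the sharp Poincaré constant (only the first sine eigenfunction does), so the ratio is strictly less than C_P, consistent with ||u||_L² ≤ C_P ||u'||_L².


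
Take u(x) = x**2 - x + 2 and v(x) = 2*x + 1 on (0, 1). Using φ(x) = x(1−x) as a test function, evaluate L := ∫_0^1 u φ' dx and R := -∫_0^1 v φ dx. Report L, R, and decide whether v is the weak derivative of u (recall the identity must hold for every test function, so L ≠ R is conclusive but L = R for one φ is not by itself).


LHS = 0, RHS = -1/3. No, v is not the weak derivative of u.

u(x) = x**2 - x + 2, classical derivative u'(x) = 2*x - 1.
φ(x) = x(1−x), so φ'(x) = 1 - 2*x.
Note φ(0) = φ(1) = 0, so the boundary term u·φ vanishes.
LHS = ∫_0^1 u(x) φ'(x) dx = ∫_0^1 (-2*x^3 + 3*x^2 - 5*x + 2) dx. Term by term:
  ∫_0^1 -2*x^3 dx = -1/2;  ∫_0^1 3*x^2 dx = 1;  ∫_0^1 -5*x dx = -5/2;
  ∫_0^1 2 dx = 2.
Sum: -1/2 + 1 − 5/2 + 2 = 0.
So LHS = 0.
∫_0^1 v(x) φ(x) dx = ∫_0^1 (-2*x^3 + x^2 + x) dx. Term by term:
  ∫_0^1 -2*x^3 dx = -1/2;  ∫_0^1 x^2 dx = 1/3;  ∫_0^1 x dx = 1/2.
Sum: -1/2 + 1/3 + 1/2 = 1/3.
So RHS = -∫_0^1 v(x) φ(x) dx = -1/3.
LHS − RHS = 1/3 ≠ 0, so the identity fails.
(For a valid weak derivative the identity must hold for EVERY test function, in particular this one. The failure shows v is NOT the weak derivative of u.)
Correct weak derivative would be u'(x) = 2*x - 1.


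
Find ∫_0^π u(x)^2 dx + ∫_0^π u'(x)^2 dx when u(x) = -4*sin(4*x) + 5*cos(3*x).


||u||_{H^1(0,π)}^2 = -3200/7 + 261*π

u'(x) = -15*sin(3*x) - 16*cos(4*x).
Expand u² and (u')² and integrate term by term on (0, π), using: for integers n ≥ 1, ∫_0^π sin²(nx) dx = ∫_0^π cos²(nx) dx = π/2; for n ≠ n', ∫_0^π sin(nx)sin(n'x) dx = ∫_0^π cos(nx)cos(n'x) dx = 0; and by product-to-sum, ∫_0^π sin(nx)cos(n'x) dx = ½∫_0^π [sin((n+n')x) + sin((n−n')x)] dx, which is 0 when n+n' is even and 2n/(n²−n'²) when n+n' is odd (it need not vanish on (0, π)).
  u² squared terms: (-4)²·∫sin(4x)² dx = 16·π/2 = 8*π;  (5)²·∫cos(3x)² dx = 25·π/2 = 25*π/2.
  u² cross terms: 2·(-4)·(5)·∫sin(4x)·cos(3x) dx = -40·(8/7) = -320/7.
  So ∫_0^π u² dx = 8*π + 25*π/2 − 320/7 = -320/7 + 41*π/2.
  (u')² squared terms: (-16)²·∫cos(4x)² dx = 256·π/2 = 128*π;  (-15)²·∫sin(3x)² dx = 225·π/2 = 225*π/2.
  (u')² cross terms: 2·(-16)·(-15)·∫cos(4x)·sin(3x) dx = 480·(-6/7) = -2880/7.
  So ∫_0^π (u')² dx = 128*π + 225*π/2 − 2880/7 = -2880/7 + 481*π/2.
||u||_{H^1}^2 = (-320/7 + 41*π/2) + (-2880/7 + 481*π/2) = -3200/7 + 261*π.


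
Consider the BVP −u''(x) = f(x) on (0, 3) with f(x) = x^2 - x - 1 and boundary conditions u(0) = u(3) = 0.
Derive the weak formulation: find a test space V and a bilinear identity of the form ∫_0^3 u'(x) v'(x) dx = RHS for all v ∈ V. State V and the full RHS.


V = H^1_0(0, 3) (so v(0) = v(3) = 0); weak form: ∫_0^3 u'v' dx = ∫_0^3 (x^2 - x - 1) v dx for all v ∈ V.

Multiply both sides by a test function v and integrate from 0 to 3:
  ∫_0^3 −u''(x) v(x) dx = ∫_0^3 f(x) v(x) dx.
Integrate the LHS by parts once:
  ∫_0^3 −u'' v dx = −[u'(x) v(x)]_0^3 + ∫_0^3 u'(x) v'(x) dx.
Thus ∫_0^3 u'(x) v'(x) dx = ∫_0^3 f(x) v(x) dx + [u'(x) v(x)]_0^3.
Choose V so that boundary terms are either known or forced to vanish.
u is Dirichlet: u(0) = u(3) = 0. Let V = H^1_0(0, 3); then v(0) = v(3) = 0, and [u' v]_0^3 = 0.
Weak formulation: find u (satisfying any essential BC) such that ∫_0^3 u'(x) v'(x) dx = ∫_0^3 f v dx for all v ∈ V.
Substituting f(x) = x^2 - x - 1, the right-hand side is ∫_0^3 (x^2 - x - 1) v dx.


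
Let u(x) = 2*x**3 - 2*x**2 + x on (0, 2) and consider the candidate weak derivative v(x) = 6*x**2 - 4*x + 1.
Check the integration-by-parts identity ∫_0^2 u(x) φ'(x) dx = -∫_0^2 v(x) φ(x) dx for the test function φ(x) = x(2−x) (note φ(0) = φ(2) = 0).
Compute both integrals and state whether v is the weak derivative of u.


LHS = -28/5, RHS = -28/5. Yes, v = u' weakly.

u(x) = 2*x**3 - 2*x**2 + x, classical derivative u'(x) = 6*x**2 - 4*x + 1.
φ(x) = x(2−x), so φ'(x) = 2 - 2*x.
Note φ(0) = φ(2) = 0, so the boundary term u·φ vanishes.
LHS = ∫_0^2 u(x) φ'(x) dx = ∫_0^2 (-4*x^4 + 8*x^3 - 6*x^2 + 2*x) dx. Term by term:
  ∫_0^2 -4*x^4 dx = -128/5;  ∫_0^2 8*x^3 dx = 32;  ∫_0^2 -6*x^2 dx = -16;
  ∫_0^2 2*x dx = 4.
Sum: -128/5 + 32 − 16 + 4 = -28/5.
So LHS = -28/5.
∫_0^2 v(x) φ(x) dx = ∫_0^2 (-6*x^4 + 16*x^3 - 9*x^2 + 2*x) dx. Term by term:
  ∫_0^2 -6*x^4 dx = -192/5;  ∫_0^2 16*x^3 dx = 64;  ∫_0^2 -9*x^2 dx = -24;
  ∫_0^2 2*x dx = 4.
Sum: -192/5 + 64 − 24 + 4 = 28/5.
So RHS = -∫_0^2 v(x) φ(x) dx = -28/5.
LHS = RHS, so the identity holds for this test φ.
Moreover u is smooth here and v(x) = u'(x) = 6*x**2 - 4*x + 1 pointwise, so the identity holds for every test function. Hence v is the weak derivative of u.


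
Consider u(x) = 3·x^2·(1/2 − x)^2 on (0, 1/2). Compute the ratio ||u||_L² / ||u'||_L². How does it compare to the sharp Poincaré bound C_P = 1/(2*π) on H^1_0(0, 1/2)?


||u||_L² / ||u'||_L² = sqrt(3)/12 < C_P = 1/(2*π).

u(x) = 3·x^2·(1/2 − x)^2, so u'(x) = 3*x*(2*x - 1)*(4*x - 1)/2.
u(x) = 3·x^2·(1/2 − x)^2 vanishes at x = 0 and x = 1/2, so u ∈ H^1_0(0, 1/2). Differentiate via the product rule and integrate the resulting polynomials term by term.
  ∫_0^1/2 u² dx = ∫_0^1/2 (9*x^8 - 18*x^7 + 27*x^6/2 - 9*x^5/2 + 9*x^4/16) dx. Term by term:
    ∫_0^1/2 9*x^8 dx = 1/512;  ∫_0^1/2 -18*x^7 dx = -9/1024;  ∫_0^1/2 27*x^6/2 dx = 27/1792;
    ∫_0^1/2 -9*x^5/2 dx = -3/256;  ∫_0^1/2 9*x^4/16 dx = 9/2560.
  Sum: 1/512 − 9/1024 + 27/1792 − 3/256 + 9/2560 = 1/35840.
  ∫_0^1/2 (u')² dx = ∫_0^1/2 (144*x^6 - 216*x^5 + 117*x^4 - 27*x^3 + 9*x^2/4) dx. Term by term:
    ∫_0^1/2 144*x^6 dx = 9/56;  ∫_0^1/2 -216*x^5 dx = -9/16;  ∫_0^1/2 117*x^4 dx = 117/160;
    ∫_0^1/2 -27*x^3 dx = -27/64;  ∫_0^1/2 9*x^2/4 dx = 3/32.
  Sum: 9/56 − 9/16 + 117/160 − 27/64 + 3/32 = 3/2240.
∫_0^1/2 u² dx = 1/35840, so ||u||_L² = sqrt(35)/1120.
∫_0^1/2 (u')² dx = 3/2240, so ||u'||_L² = sqrt(105)/280.
Ratio ||u||_L² / ||u'||_L² = sqrt(3)/12.
Sharp Poincaré constant on H^1_0(0, 1/2) is C_P = L/π = 1/(2*π), achieved by sin(2*π·x).
A polynomial bump cannot attain the sharp Poincaré constant (only the first sine eigenfunction does), so the ratio is strictly less than C_P, consistent with ||u||_L² ≤ C_P ||u'||_L².


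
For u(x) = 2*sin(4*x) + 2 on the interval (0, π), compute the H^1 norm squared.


||u||_{H^1(0,π)}^2 = 38*π

u'(x) = 8*cos(4*x).
Expand u² and (u')² and integrate term by term on (0, π), using: for integers n ≥ 1, ∫_0^π sin²(nx) dx = ∫_0^π cos²(nx) dx = π/2; for n ≠ n', ∫_0^π sin(nx)sin(n'x) dx = ∫_0^π cos(nx)cos(n'x) dx = 0; and by product-to-sum, ∫_0^π sin(nx)cos(n'x) dx = ½∫_0^π [sin((n+n')x) + sin((n−n')x)] dx, which is 0 when n+n' is even and 2n/(n²−n'²) when n+n' is odd (it need not vanish on (0, π)). For the constant mode: ∫_0^π 1 dx = π, ∫_0^π cos(nx) dx = 0, ∫_0^π sin(nx) dx = (1−(−1)^n)/n.
  u² squared terms: (2)²·∫1 dx = 4·π = 4*π;  (2)²·∫sin(4x)² dx = 4·π/2 = 2*π.
  u² cross terms: 2·(2)·(2)·∫1·sin(4x) dx = 8·(0) = 0.
  So ∫_0^π u² dx = 4*π + 2*π + 0 = 6*π.
  (u')² squared terms: (8)²·∫cos(4x)² dx = 64·π/2 = 32*π.
  So ∫_0^π (u')² dx = 32*π.
||u||_{H^1}^2 = (6*π) + (32*π) = 38*π.


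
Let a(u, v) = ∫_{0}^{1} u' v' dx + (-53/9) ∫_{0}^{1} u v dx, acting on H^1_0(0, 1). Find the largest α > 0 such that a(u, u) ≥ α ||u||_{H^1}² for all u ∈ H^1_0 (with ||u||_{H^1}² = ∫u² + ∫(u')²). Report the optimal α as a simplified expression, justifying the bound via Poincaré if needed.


α = (-53/9 + π^2)/(1 + π^2)

Coercivity of a(·,·) on H^1_0(0, 1) means a(u, u) ≥ α ||u||_{H^1}² for every u ∈ H^1_0.
The interval has length L = 1, and Poincaré/coercivity depend only on L. Here a(u, u) = ∫(u')² + (-53/9)·∫u².
Here c = -53/9 < 0 with |c| < (π/L)² = π^2, so coercivity still holds. The condition a(u,u) ≥ α||u||_{H^1}² reads (1−α)∫(u')² ≥ (α−c)∫u². Any admissible α is ≤ 1 (rapidly oscillating u have ∫u²/∫(u')² → 0), and α = 1 would force 0 ≥ (1−c)∫u², impossible since c < 1; so 1−α > 0. By the sharp Poincaré inequality on H^1_0 of an interval of length L, ∫(u')² ≥ (π/L)²∫u² with equality for the first sine mode sin(π(x−x₀)/L) (x₀ the left endpoint), so the inequality holds for all u iff (1−α)(π/L)² ≥ α − c, i.e. α ≤ ((π/L)² + c)/((π/L)² + 1) = (1 + c(L/π)²)/(1 + (L/π)²). (Direct route, valid since c ≤ 0: Poincaré gives c∫u² ≥ c(L/π)²∫(u')², so a(u,u) ≥ (1 + c(L/π)²)∫(u')², while ||u||_{H^1}² ≤ (1 + (L/π)²)∫(u')²; dividing yields the same α.) With (π/L)² = π^2 and c = -53/9, the largest admissible constant is α = ((π/L)² + c)/((π/L)² + 1).
Simplifying, α = (-53/9 + π^2)/(1 + π^2).
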